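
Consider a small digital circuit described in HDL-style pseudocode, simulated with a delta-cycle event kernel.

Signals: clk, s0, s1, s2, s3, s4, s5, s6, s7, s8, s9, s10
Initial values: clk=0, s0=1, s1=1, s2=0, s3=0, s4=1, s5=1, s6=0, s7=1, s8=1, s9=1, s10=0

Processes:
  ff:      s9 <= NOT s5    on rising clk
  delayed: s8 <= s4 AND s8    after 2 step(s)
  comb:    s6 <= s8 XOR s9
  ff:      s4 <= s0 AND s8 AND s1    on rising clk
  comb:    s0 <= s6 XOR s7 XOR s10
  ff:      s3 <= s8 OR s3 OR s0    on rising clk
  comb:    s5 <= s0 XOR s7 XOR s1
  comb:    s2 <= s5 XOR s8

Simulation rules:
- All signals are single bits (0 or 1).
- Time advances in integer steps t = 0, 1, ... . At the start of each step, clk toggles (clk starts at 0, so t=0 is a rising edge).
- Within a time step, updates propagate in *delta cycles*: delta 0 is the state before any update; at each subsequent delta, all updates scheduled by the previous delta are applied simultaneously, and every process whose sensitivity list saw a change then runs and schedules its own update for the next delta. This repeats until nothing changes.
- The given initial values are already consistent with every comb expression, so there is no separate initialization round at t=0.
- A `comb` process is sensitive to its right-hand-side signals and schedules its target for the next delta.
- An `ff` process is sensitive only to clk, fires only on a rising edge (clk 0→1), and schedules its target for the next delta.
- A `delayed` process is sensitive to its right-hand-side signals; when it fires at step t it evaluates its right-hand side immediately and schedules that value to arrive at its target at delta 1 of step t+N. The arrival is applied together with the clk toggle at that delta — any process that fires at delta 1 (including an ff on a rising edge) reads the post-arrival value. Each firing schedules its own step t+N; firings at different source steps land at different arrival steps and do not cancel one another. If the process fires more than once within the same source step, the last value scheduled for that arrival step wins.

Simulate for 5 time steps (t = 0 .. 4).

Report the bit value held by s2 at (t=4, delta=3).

[bits: clk,s0,s1,s7,s10,s9,s5,s3,s2,s6,s4,s8]
t=0: Δ0=011101100011 Δ1=111101100011 Δ2=111100110011 Δ3=111100110111 Δ4=101100110111 Δ5=101100010111 Δ6=101100011111 | 6Δ
t=1: Δ0=101100011111 Δ1=001100011111 | 1Δ
t=2: Δ0=001100011111 Δ1=101100011111 Δ2=101101011101 Δ3=101101011001 Δ4=111101011001 Δ5=111101111001 Δ6=111101110001 | 6Δ
t=3: Δ0=111101110001 Δ1=011101110001 | 1Δ
t=4: Δ0=011101110001 Δ1=111101110000 Δ2=111100111100 Δ3=101100111000 Δ4=111100011000 Δ5=111100110000 Δ6=111100111000 | 6Δ

1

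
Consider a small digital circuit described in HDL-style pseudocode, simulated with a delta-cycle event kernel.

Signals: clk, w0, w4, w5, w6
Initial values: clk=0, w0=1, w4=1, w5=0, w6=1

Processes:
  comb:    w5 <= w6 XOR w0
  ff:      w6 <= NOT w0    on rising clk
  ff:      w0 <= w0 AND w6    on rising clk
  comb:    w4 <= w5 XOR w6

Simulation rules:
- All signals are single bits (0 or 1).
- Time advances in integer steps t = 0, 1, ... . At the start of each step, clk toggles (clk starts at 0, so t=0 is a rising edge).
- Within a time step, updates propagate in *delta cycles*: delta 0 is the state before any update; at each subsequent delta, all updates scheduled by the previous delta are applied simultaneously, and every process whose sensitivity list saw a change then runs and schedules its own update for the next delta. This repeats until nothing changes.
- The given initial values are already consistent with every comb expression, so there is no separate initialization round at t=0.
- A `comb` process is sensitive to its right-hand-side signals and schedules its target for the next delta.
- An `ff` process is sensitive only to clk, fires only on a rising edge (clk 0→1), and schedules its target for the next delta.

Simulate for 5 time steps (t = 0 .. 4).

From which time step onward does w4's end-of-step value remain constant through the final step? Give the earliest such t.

[bits: clk,w0,w4,w5,w6]
t=0: Δ0=01101 Δ1=11101 Δ2=11100 Δ3=11010 Δ4=11110 | 4Δ
t=1: Δ0=11110 Δ1=01110 | 1Δ
t=2: Δ0=01110 Δ1=11110 Δ2=10110 Δ3=10100 Δ4=10000 | 4Δ
t=3: Δ0=10000 Δ1=00000 | 1Δ
t=4: Δ0=00000 Δ1=10000 Δ2=10001 Δ3=10111 Δ4=10011 | 4Δ

2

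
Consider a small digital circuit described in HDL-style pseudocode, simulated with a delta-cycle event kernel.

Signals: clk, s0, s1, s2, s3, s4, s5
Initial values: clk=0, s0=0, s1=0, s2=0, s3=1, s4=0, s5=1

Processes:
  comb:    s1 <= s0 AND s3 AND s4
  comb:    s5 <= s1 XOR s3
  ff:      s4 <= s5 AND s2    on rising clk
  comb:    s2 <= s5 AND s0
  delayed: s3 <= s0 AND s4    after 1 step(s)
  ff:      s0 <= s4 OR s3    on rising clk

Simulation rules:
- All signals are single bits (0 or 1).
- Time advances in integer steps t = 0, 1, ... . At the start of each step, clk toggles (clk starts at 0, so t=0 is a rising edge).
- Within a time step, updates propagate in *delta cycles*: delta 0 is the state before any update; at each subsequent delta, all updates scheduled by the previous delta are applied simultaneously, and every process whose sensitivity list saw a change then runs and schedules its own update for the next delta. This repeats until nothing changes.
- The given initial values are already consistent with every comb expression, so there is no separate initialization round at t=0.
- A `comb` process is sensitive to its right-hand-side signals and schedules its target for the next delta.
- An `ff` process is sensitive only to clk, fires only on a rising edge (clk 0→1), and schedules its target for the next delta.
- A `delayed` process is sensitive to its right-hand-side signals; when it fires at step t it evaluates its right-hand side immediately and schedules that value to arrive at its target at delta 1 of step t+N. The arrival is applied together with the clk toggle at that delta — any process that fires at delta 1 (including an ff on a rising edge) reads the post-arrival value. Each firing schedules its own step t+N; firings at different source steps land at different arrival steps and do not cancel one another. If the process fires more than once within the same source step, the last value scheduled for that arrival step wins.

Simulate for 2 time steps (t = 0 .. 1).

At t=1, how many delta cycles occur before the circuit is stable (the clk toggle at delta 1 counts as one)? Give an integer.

[bits: s4,s0,s1,s5,s2,clk,s3]
t=0: Δ0=0001001 Δ1=0001011 Δ2=0101011 Δ3=0101111 | 3Δ
t=1: Δ0=0101111 Δ1=0101100 Δ2=0100100 Δ3=0100000 | 3Δ

3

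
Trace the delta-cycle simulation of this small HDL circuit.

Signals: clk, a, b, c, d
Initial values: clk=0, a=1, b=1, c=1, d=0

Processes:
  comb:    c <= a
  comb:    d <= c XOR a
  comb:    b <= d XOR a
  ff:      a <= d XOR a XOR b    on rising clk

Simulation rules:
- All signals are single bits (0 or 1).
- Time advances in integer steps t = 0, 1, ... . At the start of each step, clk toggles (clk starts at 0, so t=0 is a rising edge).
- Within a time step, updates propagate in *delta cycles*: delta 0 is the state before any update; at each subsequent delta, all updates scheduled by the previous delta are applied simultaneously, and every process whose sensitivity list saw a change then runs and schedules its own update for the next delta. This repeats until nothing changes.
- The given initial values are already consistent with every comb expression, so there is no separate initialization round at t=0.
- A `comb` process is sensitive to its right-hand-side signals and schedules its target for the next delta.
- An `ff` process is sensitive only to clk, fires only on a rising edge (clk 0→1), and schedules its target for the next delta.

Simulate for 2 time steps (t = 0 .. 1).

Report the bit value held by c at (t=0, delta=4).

t0.Δ0 clk=0 d=0 b=1 c=1 a=1
t0.Δ1 clk=1 d=0 b=1 c=1 a=1
t0.Δ2 clk=1 d=0 b=1 c=1 a=0
t0.Δ3 clk=1 d=1 b=0 c=0 a=0
t0.Δ4 clk=1 d=0 b=1 c=0 a=0
t0.Δ5 clk=1 d=0 b=0 c=0 a=0
t1.Δ0 clk=1 d=0 b=0 c=0 a=0
t1.Δ1 clk=0 d=0 b=0 c=0 a=0

0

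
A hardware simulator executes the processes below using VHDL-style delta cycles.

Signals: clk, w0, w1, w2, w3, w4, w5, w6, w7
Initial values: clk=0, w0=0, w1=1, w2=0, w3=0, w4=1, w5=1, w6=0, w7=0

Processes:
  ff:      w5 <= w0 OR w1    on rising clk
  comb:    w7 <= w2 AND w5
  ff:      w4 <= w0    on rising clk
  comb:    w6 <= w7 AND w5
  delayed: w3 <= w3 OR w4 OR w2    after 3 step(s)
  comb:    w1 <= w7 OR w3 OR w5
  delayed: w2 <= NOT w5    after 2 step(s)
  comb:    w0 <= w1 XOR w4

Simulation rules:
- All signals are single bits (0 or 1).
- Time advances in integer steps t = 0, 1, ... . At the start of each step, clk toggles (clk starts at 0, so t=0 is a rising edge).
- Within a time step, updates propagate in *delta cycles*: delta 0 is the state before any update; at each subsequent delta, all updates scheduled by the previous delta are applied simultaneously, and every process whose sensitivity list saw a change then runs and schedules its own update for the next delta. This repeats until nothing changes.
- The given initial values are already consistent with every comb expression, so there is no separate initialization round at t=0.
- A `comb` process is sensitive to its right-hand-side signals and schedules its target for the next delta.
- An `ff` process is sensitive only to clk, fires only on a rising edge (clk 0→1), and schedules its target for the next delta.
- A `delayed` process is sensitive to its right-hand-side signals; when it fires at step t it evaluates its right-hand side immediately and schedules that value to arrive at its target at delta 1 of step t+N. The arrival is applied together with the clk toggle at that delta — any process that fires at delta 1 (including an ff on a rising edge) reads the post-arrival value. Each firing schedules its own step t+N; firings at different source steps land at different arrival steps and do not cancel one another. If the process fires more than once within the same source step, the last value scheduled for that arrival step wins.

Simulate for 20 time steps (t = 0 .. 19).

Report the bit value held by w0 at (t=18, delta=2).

1

[bits: clk,w1,w5,w0,w2,w3,w4,w6,w7]
t=0: Δ0=011000100 Δ1=111000100 Δ2=111000000 Δ3=111100000 | 3Δ
t=1: Δ0=111100000 Δ1=011100000 | 1Δ
t=2: Δ0=011100000 Δ1=111100000 Δ2=111100100 Δ3=111000100 | 3Δ
t=3: Δ0=111000100 Δ1=011000100 | 1Δ
t=4: Δ0=011000100 Δ1=111000100 Δ2=111000000 Δ3=111100000 | 3Δ
t=5: Δ0=111100000 Δ1=011101000 | 1Δ
t=6: Δ0=011101000 Δ1=111101000 Δ2=111101100 Δ3=111001100 | 3Δ
t=7: Δ0=111001100 Δ1=011000100 | 1Δ
t=8: Δ0=011000100 Δ1=111001100 Δ2=111001000 Δ3=111101000 | 3Δ
t=9: Δ0=111101000 Δ1=011101000 | 1Δ
t=10: Δ0=011101000 Δ1=111101000 Δ2=111101100 Δ3=111001100 | 3Δ
t=11: Δ0=111001100 Δ1=011001100 | 1Δ
t=12: Δ0=011001100 Δ1=111001100 Δ2=111001000 Δ3=111101000 | 3Δ
t=13: Δ0=111101000 Δ1=011101000 | 1Δ
t=14: Δ0=011101000 Δ1=111101000 Δ2=111101100 Δ3=111001100 | 3Δ
t=15: Δ0=111001100 Δ1=011001100 | 1Δ
t=16: Δ0=011001100 Δ1=111001100 Δ2=111001000 Δ3=111101000 | 3Δ
t=17: Δ0=111101000 Δ1=011101000 | 1Δ
t=18: Δ0=011101000 Δ1=111101000 Δ2=111101100 Δ3=111001100 | 3Δ
t=19: Δ0=111001100 Δ1=011001100 | 1Δ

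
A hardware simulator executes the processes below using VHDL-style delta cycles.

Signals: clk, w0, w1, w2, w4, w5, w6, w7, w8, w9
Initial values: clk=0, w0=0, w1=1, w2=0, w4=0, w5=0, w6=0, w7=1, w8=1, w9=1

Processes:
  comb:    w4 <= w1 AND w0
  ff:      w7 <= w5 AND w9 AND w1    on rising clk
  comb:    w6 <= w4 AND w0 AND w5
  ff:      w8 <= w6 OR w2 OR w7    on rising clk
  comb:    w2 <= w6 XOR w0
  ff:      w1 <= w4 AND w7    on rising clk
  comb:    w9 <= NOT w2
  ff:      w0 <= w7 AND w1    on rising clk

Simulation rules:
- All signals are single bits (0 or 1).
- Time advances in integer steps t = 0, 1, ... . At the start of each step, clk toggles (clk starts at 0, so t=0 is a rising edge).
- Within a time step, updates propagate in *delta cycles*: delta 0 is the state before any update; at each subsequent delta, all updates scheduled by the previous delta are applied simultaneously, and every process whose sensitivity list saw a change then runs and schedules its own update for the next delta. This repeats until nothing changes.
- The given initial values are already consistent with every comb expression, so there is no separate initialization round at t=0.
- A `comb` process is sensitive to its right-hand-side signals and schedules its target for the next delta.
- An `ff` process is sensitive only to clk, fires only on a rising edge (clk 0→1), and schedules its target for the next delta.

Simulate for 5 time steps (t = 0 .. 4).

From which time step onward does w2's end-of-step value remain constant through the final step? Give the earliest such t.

2

t0.Δ0 w0=0 w6=0 w4=0 w7=1 w2=0 w1=1 w5=0 w8=1 w9=1 clk=0
t0.Δ1 w0=0 w6=0 w4=0 w7=1 w2=0 w1=1 w5=0 w8=1 w9=1 clk=1
t0.Δ2 w0=1 w6=0 w4=0 w7=0 w2=0 w1=0 w5=0 w8=1 w9=1 clk=1
t0.Δ3 w0=1 w6=0 w4=0 w7=0 w2=1 w1=0 w5=0 w8=1 w9=1 clk=1
t0.Δ4 w0=1 w6=0 w4=0 w7=0 w2=1 w1=0 w5=0 w8=1 w9=0 clk=1
t1.Δ0 w0=1 w6=0 w4=0 w7=0 w2=1 w1=0 w5=0 w8=1 w9=0 clk=1
t1.Δ1 w0=1 w6=0 w4=0 w7=0 w2=1 w1=0 w5=0 w8=1 w9=0 clk=0
t2.Δ0 w0=1 w6=0 w4=0 w7=0 w2=1 w1=0 w5=0 w8=1 w9=0 clk=0
t2.Δ1 w0=1 w6=0 w4=0 w7=0 w2=1 w1=0 w5=0 w8=1 w9=0 clk=1
t2.Δ2 w0=0 w6=0 w4=0 w7=0 w2=1 w1=0 w5=0 w8=1 w9=0 clk=1
t2.Δ3 w0=0 w6=0 w4=0 w7=0 w2=0 w1=0 w5=0 w8=1 w9=0 clk=1
t2.Δ4 w0=0 w6=0 w4=0 w7=0 w2=0 w1=0 w5=0 w8=1 w9=1 clk=1
t3.Δ0 w0=0 w6=0 w4=0 w7=0 w2=0 w1=0 w5=0 w8=1 w9=1 clk=1
t3.Δ1 w0=0 w6=0 w4=0 w7=0 w2=0 w1=0 w5=0 w8=1 w9=1 clk=0
t4.Δ0 w0=0 w6=0 w4=0 w7=0 w2=0 w1=0 w5=0 w8=1 w9=1 clk=0
t4.Δ1 w0=0 w6=0 w4=0 w7=0 w2=0 w1=0 w5=0 w8=1 w9=1 clk=1
t4.Δ2 w0=0 w6=0 w4=0 w7=0 w2=0 w1=0 w5=0 w8=0 w9=1 clk=1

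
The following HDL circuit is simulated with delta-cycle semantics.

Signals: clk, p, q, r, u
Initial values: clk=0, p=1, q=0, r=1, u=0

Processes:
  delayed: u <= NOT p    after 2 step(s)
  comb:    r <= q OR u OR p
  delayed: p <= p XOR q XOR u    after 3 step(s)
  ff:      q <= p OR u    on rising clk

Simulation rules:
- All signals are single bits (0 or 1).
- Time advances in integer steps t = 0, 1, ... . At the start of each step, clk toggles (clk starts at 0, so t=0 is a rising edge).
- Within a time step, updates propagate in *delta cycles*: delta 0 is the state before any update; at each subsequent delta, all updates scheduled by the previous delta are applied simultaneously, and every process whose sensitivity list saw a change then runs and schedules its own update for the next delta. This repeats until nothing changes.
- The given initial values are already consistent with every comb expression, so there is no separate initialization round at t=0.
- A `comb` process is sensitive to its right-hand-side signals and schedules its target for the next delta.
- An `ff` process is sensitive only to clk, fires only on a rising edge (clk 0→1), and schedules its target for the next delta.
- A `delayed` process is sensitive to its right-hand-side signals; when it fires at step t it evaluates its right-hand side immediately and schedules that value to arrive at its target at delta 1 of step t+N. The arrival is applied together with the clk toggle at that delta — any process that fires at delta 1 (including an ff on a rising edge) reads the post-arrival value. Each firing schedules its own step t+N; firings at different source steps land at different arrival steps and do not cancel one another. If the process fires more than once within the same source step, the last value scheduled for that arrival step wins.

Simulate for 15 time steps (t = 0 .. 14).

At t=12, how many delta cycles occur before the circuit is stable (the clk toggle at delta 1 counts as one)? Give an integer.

2

[bits: r,p,u,clk,q]
t=0: Δ0=11000 Δ1=11010 Δ2=11011 | 2Δ
t=1: Δ0=11011 Δ1=11001 | 1Δ
t=2: Δ0=11001 Δ1=11011 | 1Δ
t=3: Δ0=11011 Δ1=10001 | 1Δ
t=4: Δ0=10001 Δ1=10011 Δ2=10010 Δ3=00010 | 3Δ
t=5: Δ0=00010 Δ1=00100 Δ2=10100 | 2Δ
t=6: Δ0=10100 Δ1=11110 Δ2=11111 | 2Δ
t=7: Δ0=11111 Δ1=10101 | 1Δ
t=8: Δ0=10101 Δ1=11011 | 1Δ
t=9: Δ0=11011 Δ1=11101 | 1Δ
t=10: Δ0=11101 Δ1=10011 Δ2=10010 Δ3=00010 | 3Δ
t=11: Δ0=00010 Δ1=00000 | 1Δ
t=12: Δ0=00000 Δ1=01110 Δ2=11111 | 2Δ
t=13: Δ0=11111 Δ1=10101 | 1Δ
t=14: Δ0=10101 Δ1=10011 Δ2=10010 Δ3=00010 | 3Δ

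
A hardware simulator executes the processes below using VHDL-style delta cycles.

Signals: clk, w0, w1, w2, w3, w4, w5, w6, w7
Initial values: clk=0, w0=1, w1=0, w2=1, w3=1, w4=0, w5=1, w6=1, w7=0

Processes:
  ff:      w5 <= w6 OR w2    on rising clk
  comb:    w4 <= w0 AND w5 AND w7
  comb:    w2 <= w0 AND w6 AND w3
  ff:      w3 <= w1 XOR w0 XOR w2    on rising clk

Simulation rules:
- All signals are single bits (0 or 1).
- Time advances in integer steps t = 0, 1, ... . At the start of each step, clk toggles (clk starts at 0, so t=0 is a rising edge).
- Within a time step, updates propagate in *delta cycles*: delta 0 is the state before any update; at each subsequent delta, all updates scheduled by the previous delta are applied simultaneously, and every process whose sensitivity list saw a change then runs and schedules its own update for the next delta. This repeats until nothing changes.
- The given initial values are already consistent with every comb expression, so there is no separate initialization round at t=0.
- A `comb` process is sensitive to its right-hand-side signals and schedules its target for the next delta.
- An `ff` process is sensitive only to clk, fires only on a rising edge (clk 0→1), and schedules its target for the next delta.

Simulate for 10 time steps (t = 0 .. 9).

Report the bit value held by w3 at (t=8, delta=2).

0

t=0 Δ0: w2=1 w0=1 clk=0 w5=1 w4=0 w6=1 w7=0 w1=0 w3=1
  Δ1: clk:0→1
  Δ2: w3:1→0
  Δ3: w2:1→0
  (3Δ to stable)
t=1 Δ0: w2=0 w0=1 clk=1 w5=1 w4=0 w6=1 w7=0 w1=0 w3=0
  Δ1: clk:1→0
  (1Δ to stable)
t=2 Δ0: w2=0 w0=1 clk=0 w5=1 w4=0 w6=1 w7=0 w1=0 w3=0
  Δ1: clk:0→1
  Δ2: w3:0→1
  Δ3: w2:0→1
  (3Δ to stable)
t=3 Δ0: w2=1 w0=1 clk=1 w5=1 w4=0 w6=1 w7=0 w1=0 w3=1
  Δ1: clk:1→0
  (1Δ to stable)
t=4 Δ0: w2=1 w0=1 clk=0 w5=1 w4=0 w6=1 w7=0 w1=0 w3=1
  Δ1: clk:0→1
  Δ2: w3:1→0
  Δ3: w2:1→0
  (3Δ to stable)
t=5 Δ0: w2=0 w0=1 clk=1 w5=1 w4=0 w6=1 w7=0 w1=0 w3=0
  Δ1: clk:1→0
  (1Δ to stable)
t=6 Δ0: w2=0 w0=1 clk=0 w5=1 w4=0 w6=1 w7=0 w1=0 w3=0
  Δ1: clk:0→1
  Δ2: w3:0→1
  Δ3: w2:0→1
  (3Δ to stable)
t=7 Δ0: w2=1 w0=1 clk=1 w5=1 w4=0 w6=1 w7=0 w1=0 w3=1
  Δ1: clk:1→0
  (1Δ to stable)
t=8 Δ0: w2=1 w0=1 clk=0 w5=1 w4=0 w6=1 w7=0 w1=0 w3=1
  Δ1: clk:0→1
  Δ2: w3:1→0
  Δ3: w2:1→0
  (3Δ to stable)
t=9 Δ0: w2=0 w0=1 clk=1 w5=1 w4=0 w6=1 w7=0 w1=0 w3=0
  Δ1: clk:1→0
  (1Δ to stable)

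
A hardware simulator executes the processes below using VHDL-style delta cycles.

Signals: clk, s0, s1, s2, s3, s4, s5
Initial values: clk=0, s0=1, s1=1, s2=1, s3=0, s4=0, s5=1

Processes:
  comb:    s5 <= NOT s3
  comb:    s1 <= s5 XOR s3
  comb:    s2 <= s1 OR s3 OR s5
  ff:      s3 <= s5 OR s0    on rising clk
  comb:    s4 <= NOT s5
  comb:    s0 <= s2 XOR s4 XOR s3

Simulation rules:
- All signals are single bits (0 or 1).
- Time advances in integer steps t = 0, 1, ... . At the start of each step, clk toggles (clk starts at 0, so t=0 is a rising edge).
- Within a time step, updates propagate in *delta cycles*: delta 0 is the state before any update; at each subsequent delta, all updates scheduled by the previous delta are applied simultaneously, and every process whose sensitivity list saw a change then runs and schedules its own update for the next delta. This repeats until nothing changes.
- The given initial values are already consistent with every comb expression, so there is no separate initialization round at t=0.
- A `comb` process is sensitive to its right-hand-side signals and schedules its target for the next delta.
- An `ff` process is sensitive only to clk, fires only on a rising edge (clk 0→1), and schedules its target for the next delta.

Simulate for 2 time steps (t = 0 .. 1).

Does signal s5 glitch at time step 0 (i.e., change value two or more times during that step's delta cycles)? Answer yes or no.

no

t=0 Δ0: clk=0 s4=0 s5=1 s1=1 s2=1 s0=1 s3=0
  Δ1: clk:0→1
  Δ2: s3:0→1
  Δ3: s5:1→0, s1:1→0, s0:1→0
  Δ4: s4:0→1, s1:0→1
  Δ5: s0:0→1
  (5Δ to stable)
t=1 Δ0: clk=1 s4=1 s5=0 s1=1 s2=1 s0=1 s3=1
  Δ1: clk:1→0
  (1Δ to stable)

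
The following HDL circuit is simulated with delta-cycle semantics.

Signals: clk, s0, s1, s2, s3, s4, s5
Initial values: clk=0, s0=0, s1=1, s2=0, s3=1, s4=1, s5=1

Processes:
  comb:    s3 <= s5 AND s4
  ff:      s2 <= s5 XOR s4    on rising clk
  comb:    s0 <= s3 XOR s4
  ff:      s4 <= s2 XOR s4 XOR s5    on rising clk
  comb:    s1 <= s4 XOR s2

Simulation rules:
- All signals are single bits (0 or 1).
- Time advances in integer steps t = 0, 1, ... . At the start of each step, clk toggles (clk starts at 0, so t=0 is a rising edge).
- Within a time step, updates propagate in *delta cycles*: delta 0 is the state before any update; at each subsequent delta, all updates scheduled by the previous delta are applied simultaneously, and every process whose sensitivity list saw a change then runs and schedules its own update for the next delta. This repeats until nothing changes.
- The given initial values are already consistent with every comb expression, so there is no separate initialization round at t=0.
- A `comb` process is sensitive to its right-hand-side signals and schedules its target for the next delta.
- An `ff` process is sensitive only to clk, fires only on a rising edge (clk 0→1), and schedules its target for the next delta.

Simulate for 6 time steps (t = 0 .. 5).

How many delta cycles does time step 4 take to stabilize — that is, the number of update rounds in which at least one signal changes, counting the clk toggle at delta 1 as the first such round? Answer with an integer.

t=0 Δ0: s5=1 s0=0 s4=1 s3=1 s2=0 s1=1 clk=0
  Δ1: clk:0→1
  Δ2: s4:1→0
  Δ3: s0:0→1, s3:1→0, s1:1→0
  Δ4: s0:1→0
  (4Δ to stable)
t=1 Δ0: s5=1 s0=0 s4=0 s3=0 s2=0 s1=0 clk=1
  Δ1: clk:1→0
  (1Δ to stable)
t=2 Δ0: s5=1 s0=0 s4=0 s3=0 s2=0 s1=0 clk=0
  Δ1: clk:0→1
  Δ2: s4:0→1, s2:0→1
  Δ3: s0:0→1, s3:0→1
  Δ4: s0:1→0
  (4Δ to stable)
t=3 Δ0: s5=1 s0=0 s4=1 s3=1 s2=1 s1=0 clk=1
  Δ1: clk:1→0
  (1Δ to stable)
t=4 Δ0: s5=1 s0=0 s4=1 s3=1 s2=1 s1=0 clk=0
  Δ1: clk:0→1
  Δ2: s2:1→0
  Δ3: s1:0→1
  (3Δ to stable)
t=5 Δ0: s5=1 s0=0 s4=1 s3=1 s2=0 s1=1 clk=1
  Δ1: clk:1→0
  (1Δ to stable)

3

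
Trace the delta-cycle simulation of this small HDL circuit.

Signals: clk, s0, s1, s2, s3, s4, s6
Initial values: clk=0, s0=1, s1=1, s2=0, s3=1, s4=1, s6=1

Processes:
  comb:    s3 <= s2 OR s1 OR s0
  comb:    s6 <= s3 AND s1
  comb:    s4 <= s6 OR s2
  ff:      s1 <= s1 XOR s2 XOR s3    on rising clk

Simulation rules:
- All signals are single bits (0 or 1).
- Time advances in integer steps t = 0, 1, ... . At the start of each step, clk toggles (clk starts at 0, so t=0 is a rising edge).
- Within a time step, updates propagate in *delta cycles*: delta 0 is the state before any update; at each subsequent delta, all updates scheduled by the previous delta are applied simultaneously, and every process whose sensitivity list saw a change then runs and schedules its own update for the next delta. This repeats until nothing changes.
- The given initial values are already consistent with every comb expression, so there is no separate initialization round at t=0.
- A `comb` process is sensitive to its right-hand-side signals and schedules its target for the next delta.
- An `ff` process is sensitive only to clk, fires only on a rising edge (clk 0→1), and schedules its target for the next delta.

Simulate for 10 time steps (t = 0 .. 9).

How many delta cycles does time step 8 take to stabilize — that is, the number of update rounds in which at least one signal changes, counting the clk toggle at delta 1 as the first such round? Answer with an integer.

[bits: clk,s0,s4,s1,s2,s3,s6]
t=0: Δ0=0111011 Δ1=1111011 Δ2=1110011 Δ3=1110010 Δ4=1100010 | 4Δ
t=1: Δ0=1100010 Δ1=0100010 | 1Δ
t=2: Δ0=0100010 Δ1=1100010 Δ2=1101010 Δ3=1101011 Δ4=1111011 | 4Δ
t=3: Δ0=1111011 Δ1=0111011 | 1Δ
t=4: Δ0=0111011 Δ1=1111011 Δ2=1110011 Δ3=1110010 Δ4=1100010 | 4Δ
t=5: Δ0=1100010 Δ1=0100010 | 1Δ
t=6: Δ0=0100010 Δ1=1100010 Δ2=1101010 Δ3=1101011 Δ4=1111011 | 4Δ
t=7: Δ0=1111011 Δ1=0111011 | 1Δ
t=8: Δ0=0111011 Δ1=1111011 Δ2=1110011 Δ3=1110010 Δ4=1100010 | 4Δ
t=9: Δ0=1100010 Δ1=0100010 | 1Δ

4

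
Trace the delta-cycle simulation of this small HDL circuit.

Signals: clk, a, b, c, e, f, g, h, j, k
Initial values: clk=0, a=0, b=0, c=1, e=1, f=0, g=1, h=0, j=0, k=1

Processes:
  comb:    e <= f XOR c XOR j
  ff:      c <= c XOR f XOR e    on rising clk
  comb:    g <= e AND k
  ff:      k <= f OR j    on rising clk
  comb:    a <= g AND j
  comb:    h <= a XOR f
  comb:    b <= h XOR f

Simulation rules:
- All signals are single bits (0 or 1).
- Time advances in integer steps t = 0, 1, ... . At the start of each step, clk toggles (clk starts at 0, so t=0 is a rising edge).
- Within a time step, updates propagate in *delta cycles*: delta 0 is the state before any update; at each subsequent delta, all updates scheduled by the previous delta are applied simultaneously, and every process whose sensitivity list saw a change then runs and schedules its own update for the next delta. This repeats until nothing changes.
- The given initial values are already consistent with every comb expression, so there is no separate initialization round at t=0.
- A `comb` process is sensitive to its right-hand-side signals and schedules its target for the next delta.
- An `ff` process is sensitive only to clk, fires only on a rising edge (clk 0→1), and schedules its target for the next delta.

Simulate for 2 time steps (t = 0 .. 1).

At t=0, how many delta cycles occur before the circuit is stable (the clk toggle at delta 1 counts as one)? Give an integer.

t=0 Δ0: a=0 clk=0 b=0 e=1 k=1 c=1 h=0 j=0 f=0 g=1
  Δ1: clk:0→1
  Δ2: k:1→0, c:1→0
  Δ3: e:1→0, g:1→0
  (3Δ to stable)
t=1 Δ0: a=0 clk=1 b=0 e=0 k=0 c=0 h=0 j=0 f=0 g=0
  Δ1: clk:1→0
  (1Δ to stable)

3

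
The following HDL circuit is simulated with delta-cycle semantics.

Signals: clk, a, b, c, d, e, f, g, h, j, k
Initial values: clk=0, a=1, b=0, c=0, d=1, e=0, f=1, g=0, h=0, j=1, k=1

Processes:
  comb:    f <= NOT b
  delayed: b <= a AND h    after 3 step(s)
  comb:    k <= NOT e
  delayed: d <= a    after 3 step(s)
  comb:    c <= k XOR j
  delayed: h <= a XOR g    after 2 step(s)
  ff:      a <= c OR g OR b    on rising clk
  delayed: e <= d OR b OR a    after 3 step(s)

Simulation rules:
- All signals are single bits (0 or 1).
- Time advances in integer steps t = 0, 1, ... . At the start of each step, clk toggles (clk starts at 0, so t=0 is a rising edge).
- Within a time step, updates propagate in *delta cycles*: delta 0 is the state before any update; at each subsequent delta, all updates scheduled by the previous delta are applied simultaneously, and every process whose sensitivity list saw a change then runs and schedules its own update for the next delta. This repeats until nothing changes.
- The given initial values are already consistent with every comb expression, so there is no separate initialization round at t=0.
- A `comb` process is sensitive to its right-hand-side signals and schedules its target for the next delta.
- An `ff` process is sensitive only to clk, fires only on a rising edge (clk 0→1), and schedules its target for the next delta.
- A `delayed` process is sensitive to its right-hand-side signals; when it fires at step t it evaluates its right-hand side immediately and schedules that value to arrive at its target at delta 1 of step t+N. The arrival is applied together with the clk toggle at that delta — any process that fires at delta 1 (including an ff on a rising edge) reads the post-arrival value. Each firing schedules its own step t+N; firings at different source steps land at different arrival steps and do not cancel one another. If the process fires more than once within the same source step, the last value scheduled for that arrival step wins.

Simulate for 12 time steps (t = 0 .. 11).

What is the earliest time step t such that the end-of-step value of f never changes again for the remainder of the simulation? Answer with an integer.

9

t0.Δ0 b=0 c=0 j=1 a=1 clk=0 h=0 f=1 d=1 e=0 g=0 k=1
t0.Δ1 b=0 c=0 j=1 a=1 clk=1 h=0 f=1 d=1 e=0 g=0 k=1
t0.Δ2 b=0 c=0 j=1 a=0 clk=1 h=0 f=1 d=1 e=0 g=0 k=1
t1.Δ0 b=0 c=0 j=1 a=0 clk=1 h=0 f=1 d=1 e=0 g=0 k=1
t1.Δ1 b=0 c=0 j=1 a=0 clk=0 h=0 f=1 d=1 e=0 g=0 k=1
t2.Δ0 b=0 c=0 j=1 a=0 clk=0 h=0 f=1 d=1 e=0 g=0 k=1
t2.Δ1 b=0 c=0 j=1 a=0 clk=1 h=0 f=1 d=1 e=0 g=0 k=1
t3.Δ0 b=0 c=0 j=1 a=0 clk=1 h=0 f=1 d=1 e=0 g=0 k=1
t3.Δ1 b=0 c=0 j=1 a=0 clk=0 h=0 f=1 d=0 e=1 g=0 k=1
t3.Δ2 b=0 c=0 j=1 a=0 clk=0 h=0 f=1 d=0 e=1 g=0 k=0
t3.Δ3 b=0 c=1 j=1 a=0 clk=0 h=0 f=1 d=0 e=1 g=0 k=0
t4.Δ0 b=0 c=1 j=1 a=0 clk=0 h=0 f=1 d=0 e=1 g=0 k=0
t4.Δ1 b=0 c=1 j=1 a=0 clk=1 h=0 f=1 d=0 e=1 g=0 k=0
t4.Δ2 b=0 c=1 j=1 a=1 clk=1 h=0 f=1 d=0 e=1 g=0 k=0
t5.Δ0 b=0 c=1 j=1 a=1 clk=1 h=0 f=1 d=0 e=1 g=0 k=0
t5.Δ1 b=0 c=1 j=1 a=1 clk=0 h=0 f=1 d=0 e=1 g=0 k=0
t6.Δ0 b=0 c=1 j=1 a=1 clk=0 h=0 f=1 d=0 e=1 g=0 k=0
t6.Δ1 b=0 c=1 j=1 a=1 clk=1 h=1 f=1 d=0 e=0 g=0 k=0
t6.Δ2 b=0 c=1 j=1 a=1 clk=1 h=1 f=1 d=0 e=0 g=0 k=1
t6.Δ3 b=0 c=0 j=1 a=1 clk=1 h=1 f=1 d=0 e=0 g=0 k=1
t7.Δ0 b=0 c=0 j=1 a=1 clk=1 h=1 f=1 d=0 e=0 g=0 k=1
t7.Δ1 b=0 c=0 j=1 a=1 clk=0 h=1 f=1 d=1 e=1 g=0 k=1
t7.Δ2 b=0 c=0 j=1 a=1 clk=0 h=1 f=1 d=1 e=1 g=0 k=0
t7.Δ3 b=0 c=1 j=1 a=1 clk=0 h=1 f=1 d=1 e=1 g=0 k=0
t8.Δ0 b=0 c=1 j=1 a=1 clk=0 h=1 f=1 d=1 e=1 g=0 k=0
t8.Δ1 b=0 c=1 j=1 a=1 clk=1 h=1 f=1 d=1 e=1 g=0 k=0
t9.Δ0 b=0 c=1 j=1 a=1 clk=1 h=1 f=1 d=1 e=1 g=0 k=0
t9.Δ1 b=1 c=1 j=1 a=1 clk=0 h=1 f=1 d=1 e=1 g=0 k=0
t9.Δ2 b=1 c=1 j=1 a=1 clk=0 h=1 f=0 d=1 e=1 g=0 k=0
t10.Δ0 b=1 c=1 j=1 a=1 clk=0 h=1 f=0 d=1 e=1 g=0 k=0
t10.Δ1 b=1 c=1 j=1 a=1 clk=1 h=1 f=0 d=1 e=1 g=0 k=0
t11.Δ0 b=1 c=1 j=1 a=1 clk=1 h=1 f=0 d=1 e=1 g=0 k=0
t11.Δ1 b=1 c=1 j=1 a=1 clk=0 h=1 f=0 d=1 e=1 g=0 k=0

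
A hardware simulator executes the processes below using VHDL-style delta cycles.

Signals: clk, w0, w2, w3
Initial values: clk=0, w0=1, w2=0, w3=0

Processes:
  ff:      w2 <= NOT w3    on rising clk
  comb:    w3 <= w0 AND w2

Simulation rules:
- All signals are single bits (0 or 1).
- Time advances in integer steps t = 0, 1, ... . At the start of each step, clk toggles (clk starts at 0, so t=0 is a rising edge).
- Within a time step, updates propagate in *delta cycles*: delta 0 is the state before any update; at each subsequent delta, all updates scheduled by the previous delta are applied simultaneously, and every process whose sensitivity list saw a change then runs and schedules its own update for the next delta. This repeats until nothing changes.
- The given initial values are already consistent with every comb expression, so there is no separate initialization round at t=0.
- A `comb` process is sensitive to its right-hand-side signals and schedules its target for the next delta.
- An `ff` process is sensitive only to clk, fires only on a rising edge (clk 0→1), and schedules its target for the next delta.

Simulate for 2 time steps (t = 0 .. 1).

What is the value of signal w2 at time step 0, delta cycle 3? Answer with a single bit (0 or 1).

[bits: w3,w0,clk,w2]
t=0: Δ0=0100 Δ1=0110 Δ2=0111 Δ3=1111 | 3Δ
t=1: Δ0=1111 Δ1=1101 | 1Δ

1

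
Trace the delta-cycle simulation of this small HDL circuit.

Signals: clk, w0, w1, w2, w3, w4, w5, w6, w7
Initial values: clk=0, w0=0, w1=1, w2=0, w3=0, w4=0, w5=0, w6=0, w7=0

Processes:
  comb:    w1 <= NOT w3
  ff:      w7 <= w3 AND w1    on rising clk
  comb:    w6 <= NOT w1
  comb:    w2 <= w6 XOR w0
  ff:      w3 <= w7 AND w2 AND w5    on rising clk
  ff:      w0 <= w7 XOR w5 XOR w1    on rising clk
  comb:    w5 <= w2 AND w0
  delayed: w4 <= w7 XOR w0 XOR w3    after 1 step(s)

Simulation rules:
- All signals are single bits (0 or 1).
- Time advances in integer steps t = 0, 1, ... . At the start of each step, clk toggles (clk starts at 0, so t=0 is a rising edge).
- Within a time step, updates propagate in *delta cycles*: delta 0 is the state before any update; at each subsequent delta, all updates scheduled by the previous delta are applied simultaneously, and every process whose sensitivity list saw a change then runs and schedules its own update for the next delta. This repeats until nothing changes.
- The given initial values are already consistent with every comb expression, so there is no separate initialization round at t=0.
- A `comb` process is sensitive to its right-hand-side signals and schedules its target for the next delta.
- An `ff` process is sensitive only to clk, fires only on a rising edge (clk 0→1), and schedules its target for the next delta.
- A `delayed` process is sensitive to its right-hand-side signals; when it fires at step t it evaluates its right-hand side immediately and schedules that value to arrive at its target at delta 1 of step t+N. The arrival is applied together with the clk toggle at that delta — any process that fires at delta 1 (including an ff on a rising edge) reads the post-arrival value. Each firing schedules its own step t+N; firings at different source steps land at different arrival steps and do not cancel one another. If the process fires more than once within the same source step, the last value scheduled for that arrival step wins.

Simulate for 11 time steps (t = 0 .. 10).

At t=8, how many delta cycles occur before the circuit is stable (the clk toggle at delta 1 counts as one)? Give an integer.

t=0 Δ0: w1=1 w3=0 w7=0 w2=0 w4=0 w0=0 w5=0 clk=0 w6=0
  Δ1: clk:0→1
  Δ2: w0:0→1
  Δ3: w2:0→1
  Δ4: w5:0→1
  (4Δ to stable)
t=1 Δ0: w1=1 w3=0 w7=0 w2=1 w4=0 w0=1 w5=1 clk=1 w6=0
  Δ1: w4:0→1, clk:1→0
  (1Δ to stable)
t=2 Δ0: w1=1 w3=0 w7=0 w2=1 w4=1 w0=1 w5=1 clk=0 w6=0
  Δ1: clk:0→1
  Δ2: w0:1→0
  Δ3: w2:1→0, w5:1→0
  (3Δ to stable)
t=3 Δ0: w1=1 w3=0 w7=0 w2=0 w4=1 w0=0 w5=0 clk=1 w6=0
  Δ1: w4:1→0, clk:1→0
  (1Δ to stable)
t=4 Δ0: w1=1 w3=0 w7=0 w2=0 w4=0 w0=0 w5=0 clk=0 w6=0
  Δ1: clk:0→1
  Δ2: w0:0→1
  Δ3: w2:0→1
  Δ4: w5:0→1
  (4Δ to stable)
t=5 Δ0: w1=1 w3=0 w7=0 w2=1 w4=0 w0=1 w5=1 clk=1 w6=0
  Δ1: w4:0→1, clk:1→0
  (1Δ to stable)
t=6 Δ0: w1=1 w3=0 w7=0 w2=1 w4=1 w0=1 w5=1 clk=0 w6=0
  Δ1: clk:0→1
  Δ2: w0:1→0
  Δ3: w2:1→0, w5:1→0
  (3Δ to stable)
t=7 Δ0: w1=1 w3=0 w7=0 w2=0 w4=1 w0=0 w5=0 clk=1 w6=0
  Δ1: w4:1→0, clk:1→0
  (1Δ to stable)
t=8 Δ0: w1=1 w3=0 w7=0 w2=0 w4=0 w0=0 w5=0 clk=0 w6=0
  Δ1: clk:0→1
  Δ2: w0:0→1
  Δ3: w2:0→1
  Δ4: w5:0→1
  (4Δ to stable)
t=9 Δ0: w1=1 w3=0 w7=0 w2=1 w4=0 w0=1 w5=1 clk=1 w6=0
  Δ1: w4:0→1, clk:1→0
  (1Δ to stable)
t=10 Δ0: w1=1 w3=0 w7=0 w2=1 w4=1 w0=1 w5=1 clk=0 w6=0
  Δ1: clk:0→1
  Δ2: w0:1→0
  Δ3: w2:1→0, w5:1→0
  (3Δ to stable)

4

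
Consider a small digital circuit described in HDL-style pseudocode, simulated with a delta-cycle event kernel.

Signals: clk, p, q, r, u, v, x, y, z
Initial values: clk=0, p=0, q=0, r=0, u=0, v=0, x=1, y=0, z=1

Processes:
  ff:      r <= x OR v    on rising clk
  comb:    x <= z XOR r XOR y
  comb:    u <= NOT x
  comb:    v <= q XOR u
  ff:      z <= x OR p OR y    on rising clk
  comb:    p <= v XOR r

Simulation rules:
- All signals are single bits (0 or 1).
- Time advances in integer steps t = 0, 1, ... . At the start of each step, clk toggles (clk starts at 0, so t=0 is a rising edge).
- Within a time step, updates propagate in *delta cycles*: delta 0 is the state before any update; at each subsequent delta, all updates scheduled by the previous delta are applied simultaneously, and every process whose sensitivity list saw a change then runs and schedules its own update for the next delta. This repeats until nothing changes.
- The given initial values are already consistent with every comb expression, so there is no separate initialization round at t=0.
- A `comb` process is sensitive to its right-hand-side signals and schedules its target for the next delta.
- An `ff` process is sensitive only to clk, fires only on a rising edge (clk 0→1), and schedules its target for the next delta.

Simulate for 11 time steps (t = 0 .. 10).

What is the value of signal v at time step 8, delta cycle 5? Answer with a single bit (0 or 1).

[bits: q,v,r,u,clk,p,y,x,z]
t=0: Δ0=000000011 Δ1=000010011 Δ2=001010011 Δ3=001011001 Δ4=001111001 Δ5=011111001 Δ6=011110001 | 6Δ
t=1: Δ0=011110001 Δ1=011100001 | 1Δ
t=2: Δ0=011100001 Δ1=011110001 Δ2=011110000 Δ3=011110010 Δ4=011010010 Δ5=001010010 Δ6=001011010 | 6Δ
t=3: Δ0=001011010 Δ1=001001010 | 1Δ
t=4: Δ0=001001010 Δ1=001011010 Δ2=001011011 Δ3=001011001 Δ4=001111001 Δ5=011111001 Δ6=011110001 | 6Δ
t=5: Δ0=011110001 Δ1=011100001 | 1Δ
t=6: Δ0=011100001 Δ1=011110001 Δ2=011110000 Δ3=011110010 Δ4=011010010 Δ5=001010010 Δ6=001011010 | 6Δ
t=7: Δ0=001011010 Δ1=001001010 | 1Δ
t=8: Δ0=001001010 Δ1=001011010 Δ2=001011011 Δ3=001011001 Δ4=001111001 Δ5=011111001 Δ6=011110001 | 6Δ
t=9: Δ0=011110001 Δ1=011100001 | 1Δ
t=10: Δ0=011100001 Δ1=011110001 Δ2=011110000 Δ3=011110010 Δ4=011010010 Δ5=001010010 Δ6=001011010 | 6Δ

1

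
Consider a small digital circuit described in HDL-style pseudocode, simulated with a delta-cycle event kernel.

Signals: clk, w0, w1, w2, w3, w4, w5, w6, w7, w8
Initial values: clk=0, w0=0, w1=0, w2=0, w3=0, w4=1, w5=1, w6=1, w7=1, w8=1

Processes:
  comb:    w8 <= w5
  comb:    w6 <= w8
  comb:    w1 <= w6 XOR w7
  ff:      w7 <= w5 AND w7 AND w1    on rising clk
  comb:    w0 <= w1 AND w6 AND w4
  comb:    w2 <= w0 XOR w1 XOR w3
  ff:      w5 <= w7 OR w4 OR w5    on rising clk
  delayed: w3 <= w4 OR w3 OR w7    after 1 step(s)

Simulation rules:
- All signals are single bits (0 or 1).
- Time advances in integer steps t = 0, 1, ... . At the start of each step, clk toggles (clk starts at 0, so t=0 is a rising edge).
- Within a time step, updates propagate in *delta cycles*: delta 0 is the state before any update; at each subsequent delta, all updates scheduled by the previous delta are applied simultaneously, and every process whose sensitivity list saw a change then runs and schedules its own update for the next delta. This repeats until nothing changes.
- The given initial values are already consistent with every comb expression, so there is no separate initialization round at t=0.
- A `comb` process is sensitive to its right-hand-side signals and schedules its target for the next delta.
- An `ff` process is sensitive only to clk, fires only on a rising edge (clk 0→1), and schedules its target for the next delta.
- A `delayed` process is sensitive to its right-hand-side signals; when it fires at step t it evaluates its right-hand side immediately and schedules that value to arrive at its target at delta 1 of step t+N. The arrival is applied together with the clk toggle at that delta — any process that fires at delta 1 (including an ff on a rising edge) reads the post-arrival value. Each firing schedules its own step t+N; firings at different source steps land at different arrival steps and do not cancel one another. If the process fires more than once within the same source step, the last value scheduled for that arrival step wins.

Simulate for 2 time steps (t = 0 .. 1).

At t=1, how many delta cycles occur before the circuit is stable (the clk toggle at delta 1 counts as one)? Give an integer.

t=0 Δ0: w7=1 w8=1 w0=0 w4=1 w3=0 w6=1 w1=0 w5=1 w2=0 clk=0
  Δ1: clk:0→1
  Δ2: w7:1→0
  Δ3: w1:0→1
  Δ4: w0:0→1, w2:0→1
  Δ5: w2:1→0
  (5Δ to stable)
t=1 Δ0: w7=0 w8=1 w0=1 w4=1 w3=0 w6=1 w1=1 w5=1 w2=0 clk=1
  Δ1: w3:0→1, clk:1→0
  Δ2: w2:0→1
  (2Δ to stable)

2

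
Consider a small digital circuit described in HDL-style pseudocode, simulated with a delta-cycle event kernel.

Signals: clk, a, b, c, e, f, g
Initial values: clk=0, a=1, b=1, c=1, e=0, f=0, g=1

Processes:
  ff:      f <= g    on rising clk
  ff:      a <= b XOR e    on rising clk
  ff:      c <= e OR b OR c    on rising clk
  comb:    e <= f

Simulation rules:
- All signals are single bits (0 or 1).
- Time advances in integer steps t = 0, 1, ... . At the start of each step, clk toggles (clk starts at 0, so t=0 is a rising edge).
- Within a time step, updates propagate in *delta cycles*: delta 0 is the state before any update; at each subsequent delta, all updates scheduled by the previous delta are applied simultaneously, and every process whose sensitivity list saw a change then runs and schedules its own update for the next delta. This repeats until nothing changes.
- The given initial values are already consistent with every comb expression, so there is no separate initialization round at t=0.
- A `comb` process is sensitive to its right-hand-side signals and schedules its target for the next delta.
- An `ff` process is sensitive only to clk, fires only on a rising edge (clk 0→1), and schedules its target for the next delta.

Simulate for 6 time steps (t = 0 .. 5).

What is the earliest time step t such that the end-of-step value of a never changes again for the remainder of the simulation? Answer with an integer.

[bits: clk,f,g,c,a,b,e]
t=0: Δ0=0011110 Δ1=1011110 Δ2=1111110 Δ3=1111111 | 3Δ
t=1: Δ0=1111111 Δ1=0111111 | 1Δ
t=2: Δ0=0111111 Δ1=1111111 Δ2=1111011 | 2Δ
t=3: Δ0=1111011 Δ1=0111011 | 1Δ
t=4: Δ0=0111011 Δ1=1111011 | 1Δ
t=5: Δ0=1111011 Δ1=0111011 | 1Δ

2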